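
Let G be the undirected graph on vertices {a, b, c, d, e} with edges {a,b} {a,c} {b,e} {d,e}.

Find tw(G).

A width-1 tree decomposition is:
Bags: B1 = {a, c}  B2 = {a, b}  B3 = {b, e}  B4 = {d, e}
Tree: B1–B2, B2–B3, B3–B4
The largest bag has 2 vertices, giving width 1; this decomposition certifies tw(G) ≤ 1. Since G has at least one edge (e.g. c–a), it is not an edgeless graph, so tw(G) ≥ 1. The upper and lower bounds meet at 1, so that is the treewidth.

1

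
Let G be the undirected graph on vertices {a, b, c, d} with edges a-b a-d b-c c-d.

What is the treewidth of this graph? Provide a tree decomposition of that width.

Treewidth 2.
One optimal decomposition is:
Bags: B1 = {a, c, d}  B2 = {a, b, c}
Tree: B1–B2

Each bag holds 3 vertices, so the decomposition has width 2, which upper-bounds the treewidth. Since c–d–a–b–c is a cycle in G, G is not acyclic. Forests are exactly the graphs of treewidth ≤ 1, so tw(G) ≥ 2. Hence tw(G) = 2 exactly.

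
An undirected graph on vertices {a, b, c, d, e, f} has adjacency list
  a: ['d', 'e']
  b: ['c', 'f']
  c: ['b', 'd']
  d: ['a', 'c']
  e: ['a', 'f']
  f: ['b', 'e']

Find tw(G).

A width-2 tree decomposition is:
Bags: B1 = {b, c, f}  B2 = {c, d, f}  B3 = {a, d, f}  B4 = {a, e, f}
Tree: B1–B2, B2–B3, B3–B4
The largest bag has 3 vertices, giving width 2; this decomposition certifies tw(G) ≤ 2. For the lower bound, G contains the cycle f–b–c–d–a–e–f, so G is not a forest; only forests have treewidth ≤ 1, hence tw(G) ≥ 2. Hence tw(G) = 2 exactly.

2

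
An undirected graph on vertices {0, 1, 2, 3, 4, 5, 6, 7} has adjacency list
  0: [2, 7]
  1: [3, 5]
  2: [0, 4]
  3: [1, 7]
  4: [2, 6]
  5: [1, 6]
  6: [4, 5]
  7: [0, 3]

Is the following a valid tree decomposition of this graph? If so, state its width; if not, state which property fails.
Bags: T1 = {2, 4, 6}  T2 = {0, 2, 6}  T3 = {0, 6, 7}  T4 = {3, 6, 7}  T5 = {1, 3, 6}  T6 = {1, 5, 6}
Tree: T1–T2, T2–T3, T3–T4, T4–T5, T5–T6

Checking the three conditions: (i) the bags cover all of {0, 1, 2, 3, 4, 5, 6, 7}; (ii) for each edge, some bag contains both endpoints; (iii) the bags containing any fixed vertex form a subtree. All hold, so the decomposition is valid with width 3 − 1 = 2.

Yes; width 2.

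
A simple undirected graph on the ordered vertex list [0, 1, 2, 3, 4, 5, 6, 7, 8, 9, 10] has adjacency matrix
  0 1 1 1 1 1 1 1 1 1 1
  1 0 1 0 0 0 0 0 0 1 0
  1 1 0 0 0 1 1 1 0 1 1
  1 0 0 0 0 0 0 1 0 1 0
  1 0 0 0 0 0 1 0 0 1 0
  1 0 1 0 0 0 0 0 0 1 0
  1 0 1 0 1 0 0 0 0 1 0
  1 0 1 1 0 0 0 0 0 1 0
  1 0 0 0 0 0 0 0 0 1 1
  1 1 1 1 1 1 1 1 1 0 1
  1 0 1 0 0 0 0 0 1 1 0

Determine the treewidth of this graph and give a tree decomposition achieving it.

Each bag holds 4 vertices, so the decomposition has width 3, which upper-bounds the treewidth. On the other hand G contains the 4-clique {0, 8, 9, 10}. A clique must lie in a single bag of any decomposition, so no decomposition can have width below 3. Hence tw(G) = 3 exactly.

Treewidth 3.
Bags: B1 = {0, 2, 6, 9}  B2 = {0, 1, 2, 9}  B3 = {0, 2, 5, 9}  B4 = {0, 2, 7, 9}  B5 = {0, 4, 6, 9}  B6 = {0, 3, 7, 9}  B7 = {0, 2, 9, 10}  B8 = {0, 8, 9, 10}
Tree: B1–B2, B2–B3, B2–B4, B1–B5, B4–B6, B1–B7, B7–B8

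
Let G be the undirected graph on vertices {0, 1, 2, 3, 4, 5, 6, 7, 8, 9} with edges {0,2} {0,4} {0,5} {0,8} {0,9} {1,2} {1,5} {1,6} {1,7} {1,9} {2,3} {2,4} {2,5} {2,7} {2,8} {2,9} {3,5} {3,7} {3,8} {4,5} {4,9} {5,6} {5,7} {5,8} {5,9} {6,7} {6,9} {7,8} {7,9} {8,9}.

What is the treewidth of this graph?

4

A width-4 tree decomposition is:
Bags: B1 = {0, 2, 5, 8, 9}  B2 = {2, 5, 7, 8, 9}  B3 = {2, 3, 5, 7, 8}  B4 = {1, 2, 5, 7, 9}  B5 = {1, 5, 6, 7, 9}  B6 = {0, 2, 4, 5, 9}
Tree: B1–B2, B2–B3, B2–B4, B4–B5, B1–B6
Each bag holds 5 vertices, so the decomposition has width 4, which upper-bounds the treewidth. On the other hand G contains the 5-clique {0, 2, 5, 8, 9}. A clique must lie in a single bag of any decomposition, so no decomposition can have width below 4. Hence tw(G) = 4 exactly.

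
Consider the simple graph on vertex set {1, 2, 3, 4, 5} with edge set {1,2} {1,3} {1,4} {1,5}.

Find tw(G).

A width-1 tree decomposition is:
Bags: B1 = {1, 5}  B2 = {1, 2}  B3 = {1, 3}  B4 = {1, 4}
Tree: B1–B2, B2–B3, B2–B4
Each bag holds 2 vertices, so the decomposition has width 1, which upper-bounds the treewidth. G has an edge, so its treewidth is at least 1. Therefore the treewidth is 1.

1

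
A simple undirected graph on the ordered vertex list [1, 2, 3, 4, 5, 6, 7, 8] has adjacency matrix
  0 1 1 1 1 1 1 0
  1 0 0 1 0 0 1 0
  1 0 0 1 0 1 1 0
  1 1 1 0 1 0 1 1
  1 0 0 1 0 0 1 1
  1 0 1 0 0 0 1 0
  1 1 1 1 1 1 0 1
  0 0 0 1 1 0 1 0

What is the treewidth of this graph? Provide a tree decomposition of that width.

Treewidth 3.
One optimal decomposition is:
Bags: B1 = {1, 3, 4, 7}  B2 = {1, 4, 5, 7}  B3 = {1, 3, 6, 7}  B4 = {4, 5, 7, 8}  B5 = {1, 2, 4, 7}
Tree: B1–B2, B1–B3, B2–B4, B1–B5

Each bag holds 4 vertices, so the decomposition has width 3, which upper-bounds the treewidth. Conversely, {4, 5, 7, 8} is a clique of size 4, and the vertices of any clique must share a bag in every tree decomposition; so some bag has ≥ 4 vertices and tw(G) ≥ 3. The upper and lower bounds meet at 3, so that is the treewidth.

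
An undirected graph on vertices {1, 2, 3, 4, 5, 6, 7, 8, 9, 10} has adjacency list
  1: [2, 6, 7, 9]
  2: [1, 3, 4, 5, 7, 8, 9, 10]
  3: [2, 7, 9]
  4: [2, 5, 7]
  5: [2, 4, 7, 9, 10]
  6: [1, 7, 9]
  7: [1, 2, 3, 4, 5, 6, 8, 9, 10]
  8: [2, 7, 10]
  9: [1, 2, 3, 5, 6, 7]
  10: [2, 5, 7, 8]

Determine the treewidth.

A width-3 tree decomposition is:
Bags: B1 = {2, 3, 7, 9}  B2 = {2, 5, 7, 9}  B3 = {1, 2, 7, 9}  B4 = {2, 5, 7, 10}  B5 = {2, 7, 8, 10}  B6 = {2, 4, 5, 7}  B7 = {1, 6, 7, 9}
Tree: B1–B2, B1–B3, B2–B4, B4–B5, B4–B6, B3–B7
Each bag holds 4 vertices, so the decomposition has width 3, which upper-bounds the treewidth. For the lower bound, the 4 vertices {2, 7, 8, 10} are pairwise adjacent, and any tree decomposition puts a clique entirely inside one bag — forcing width ≥ 3. The upper and lower bounds meet at 3, so that is the treewidth.

3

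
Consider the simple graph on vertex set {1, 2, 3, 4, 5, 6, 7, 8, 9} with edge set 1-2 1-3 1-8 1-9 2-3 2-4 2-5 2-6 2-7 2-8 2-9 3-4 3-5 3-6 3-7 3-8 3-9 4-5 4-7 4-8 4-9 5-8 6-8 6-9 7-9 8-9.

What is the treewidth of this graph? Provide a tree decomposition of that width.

Every bag has size at most 5, so the width is 5 − 1 = 4 and tw(G) ≤ 4. On the other hand G contains the 5-clique {1, 2, 3, 8, 9}. A clique must lie in a single bag of any decomposition, so no decomposition can have width below 4. Therefore the treewidth is 4.

Treewidth 4.
One optimal decomposition is:
Bags: B1 = {2, 3, 6, 8, 9}  B2 = {2, 3, 4, 8, 9}  B3 = {2, 3, 4, 7, 9}  B4 = {1, 2, 3, 8, 9}  B5 = {2, 3, 4, 5, 8}
Tree: B1–B2, B2–B3, B2–B4, B2–B5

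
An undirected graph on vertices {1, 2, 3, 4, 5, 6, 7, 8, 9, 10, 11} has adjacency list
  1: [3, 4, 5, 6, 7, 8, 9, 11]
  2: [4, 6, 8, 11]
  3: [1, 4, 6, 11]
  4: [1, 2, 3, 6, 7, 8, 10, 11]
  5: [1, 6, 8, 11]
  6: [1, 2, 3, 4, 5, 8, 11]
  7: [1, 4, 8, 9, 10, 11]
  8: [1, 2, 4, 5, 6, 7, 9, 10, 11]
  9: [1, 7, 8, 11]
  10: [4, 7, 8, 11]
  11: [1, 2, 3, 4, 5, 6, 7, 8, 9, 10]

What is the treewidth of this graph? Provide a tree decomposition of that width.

Treewidth 4.
Bags: B1 = {1, 4, 6, 8, 11}  B2 = {1, 4, 7, 8, 11}  B3 = {1, 7, 8, 9, 11}  B4 = {4, 7, 8, 10, 11}  B5 = {2, 4, 6, 8, 11}  B6 = {1, 5, 6, 8, 11}  B7 = {1, 3, 4, 6, 11}
Tree: B1–B2, B2–B3, B2–B4, B1–B5, B1–B6, B1–B7

The largest bag has 5 vertices, giving width 4; this decomposition certifies tw(G) ≤ 4. On the other hand G contains the 5-clique {1, 7, 8, 9, 11}. A clique must lie in a single bag of any decomposition, so no decomposition can have width below 4. Therefore the treewidth is 4.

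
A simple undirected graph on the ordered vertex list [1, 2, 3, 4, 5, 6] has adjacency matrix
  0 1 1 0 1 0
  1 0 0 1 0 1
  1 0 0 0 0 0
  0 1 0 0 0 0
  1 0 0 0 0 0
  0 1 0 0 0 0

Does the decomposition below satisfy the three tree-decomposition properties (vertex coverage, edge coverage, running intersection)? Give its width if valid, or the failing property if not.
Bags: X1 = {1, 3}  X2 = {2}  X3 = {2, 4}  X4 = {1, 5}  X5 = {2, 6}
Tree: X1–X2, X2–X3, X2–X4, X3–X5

A tree decomposition must satisfy three properties: every vertex lies in some bag; for every edge, both endpoints lie together in some bag; and for every vertex, the bags containing it form a connected subtree. Here edge (1,2) lies in no bag, so the decomposition is invalid.

No — edge (1,2) lies in no bag.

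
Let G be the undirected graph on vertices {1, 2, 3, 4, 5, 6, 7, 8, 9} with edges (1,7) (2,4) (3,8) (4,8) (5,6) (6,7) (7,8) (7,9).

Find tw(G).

A width-1 tree decomposition is:
Bags: B1 = {7, 8}  B2 = {4, 8}  B3 = {2, 4}  B4 = {6, 7}  B5 = {5, 6}  B6 = {3, 8}  B7 = {7, 9}  B8 = {1, 7}
Tree: B1–B2, B2–B3, B1–B4, B4–B5, B1–B6, B4–B7, B7–B8
The largest bag has 2 vertices, giving width 1; this decomposition certifies tw(G) ≤ 1. Any graph with an edge has treewidth ≥ 1, and G has the edge 8–7. Hence tw(G) = 1 exactly.

1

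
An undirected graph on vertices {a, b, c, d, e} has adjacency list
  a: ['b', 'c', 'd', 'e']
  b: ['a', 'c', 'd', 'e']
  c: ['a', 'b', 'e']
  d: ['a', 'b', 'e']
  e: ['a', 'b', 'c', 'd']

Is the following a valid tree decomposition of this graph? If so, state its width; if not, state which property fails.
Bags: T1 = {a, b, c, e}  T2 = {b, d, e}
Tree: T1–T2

No — edge (a,d) lies in no bag.

A tree decomposition must satisfy three properties: every vertex lies in some bag; for every edge, both endpoints lie together in some bag; and for every vertex, the bags containing it form a connected subtree. Here edge (a,d) lies in no bag, so the decomposition is invalid.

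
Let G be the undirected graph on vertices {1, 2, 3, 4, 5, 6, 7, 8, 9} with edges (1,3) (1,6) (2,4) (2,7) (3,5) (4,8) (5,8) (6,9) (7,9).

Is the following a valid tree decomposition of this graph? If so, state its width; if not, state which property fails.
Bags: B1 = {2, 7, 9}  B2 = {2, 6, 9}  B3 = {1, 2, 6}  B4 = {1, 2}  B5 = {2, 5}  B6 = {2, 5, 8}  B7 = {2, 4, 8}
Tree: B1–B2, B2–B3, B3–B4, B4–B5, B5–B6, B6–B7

A tree decomposition must satisfy three properties: every vertex lies in some bag; for every edge, both endpoints lie together in some bag; and for every vertex, the bags containing it form a connected subtree. Here vertex 3 appears in no bag, so the decomposition is invalid.

No — vertex 3 appears in no bag.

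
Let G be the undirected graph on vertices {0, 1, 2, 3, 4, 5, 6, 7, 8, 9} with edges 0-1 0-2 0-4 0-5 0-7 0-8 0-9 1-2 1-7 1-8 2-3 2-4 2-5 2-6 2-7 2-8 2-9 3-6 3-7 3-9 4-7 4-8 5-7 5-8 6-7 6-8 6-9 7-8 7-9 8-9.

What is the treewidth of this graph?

4

A width-4 tree decomposition is:
Bags: B1 = {0, 2, 7, 8, 9}  B2 = {0, 1, 2, 7, 8}  B3 = {2, 6, 7, 8, 9}  B4 = {2, 3, 6, 7, 9}  B5 = {0, 2, 5, 7, 8}  B6 = {0, 2, 4, 7, 8}
Tree: B1–B2, B1–B3, B3–B4, B2–B5, B2–B6
Every bag has size at most 5, so the width is 5 − 1 = 4 and tw(G) ≤ 4. Conversely, {0, 1, 2, 7, 8} is a clique of size 5, and the vertices of any clique must share a bag in every tree decomposition; so some bag has ≥ 5 vertices and tw(G) ≥ 4. Therefore the treewidth is 4.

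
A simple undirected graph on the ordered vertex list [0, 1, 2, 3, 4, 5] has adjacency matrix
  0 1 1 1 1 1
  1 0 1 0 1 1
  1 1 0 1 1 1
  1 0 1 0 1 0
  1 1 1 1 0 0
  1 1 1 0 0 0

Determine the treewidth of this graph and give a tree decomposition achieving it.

Each bag holds 4 vertices, so the decomposition has width 3, which upper-bounds the treewidth. For the lower bound, the 4 vertices {0, 1, 2, 4} are pairwise adjacent, and any tree decomposition puts a clique entirely inside one bag — forcing width ≥ 3. The upper and lower bounds meet at 3, so that is the treewidth.

Treewidth 3.
One optimal decomposition is:
Bags: B1 = {0, 1, 2, 5}  B2 = {0, 1, 2, 4}  B3 = {0, 2, 3, 4}
Tree: B1–B2, B2–B3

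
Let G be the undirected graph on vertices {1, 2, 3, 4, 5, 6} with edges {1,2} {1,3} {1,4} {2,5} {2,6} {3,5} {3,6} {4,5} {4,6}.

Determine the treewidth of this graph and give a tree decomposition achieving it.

Each bag holds 4 vertices, so the decomposition has width 3, which upper-bounds the treewidth. For the lower bound: the 4 vertex sets {3,6}, {4,5}, {1}, {2} are disjoint, each induces a connected subgraph, and every pair is joined by at least one edge of G. Contracting each set to a single vertex therefore yields K_{4} as a minor, and since treewidth is minor-monotone, tw(G) ≥ tw(K_{4}) = 3. Hence tw(G) = 3 exactly.

Treewidth 3.
One optimal decomposition is:
Bags: B1 = {1, 3, 5, 6}  B2 = {1, 4, 5, 6}  B3 = {1, 2, 5, 6}
Tree: B1–B2, B2–B3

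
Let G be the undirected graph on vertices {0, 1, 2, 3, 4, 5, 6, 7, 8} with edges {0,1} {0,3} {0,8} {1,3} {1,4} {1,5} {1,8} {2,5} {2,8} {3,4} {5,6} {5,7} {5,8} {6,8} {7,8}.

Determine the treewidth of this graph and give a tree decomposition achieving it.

Treewidth 2.
One such decomposition:
Bags: B1 = {1, 5, 8}  B2 = {0, 1, 8}  B3 = {0, 1, 3}  B4 = {5, 6, 8}  B5 = {1, 3, 4}  B6 = {5, 7, 8}  B7 = {2, 5, 8}
Tree: B1–B2, B2–B3, B1–B4, B3–B5, B4–B6, B4–B7

The largest bag has 3 vertices, giving width 2; this decomposition certifies tw(G) ≤ 2. For the lower bound, the 3 vertices {0, 1, 8} are pairwise adjacent, and any tree decomposition puts a clique entirely inside one bag — forcing width ≥ 2. Combining the bounds, tw(G) = 2.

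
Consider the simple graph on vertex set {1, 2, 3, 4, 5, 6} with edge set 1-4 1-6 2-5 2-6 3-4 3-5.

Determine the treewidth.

A width-2 tree decomposition is:
Bags: B1 = {2, 3, 5}  B2 = {2, 3, 4}  B3 = {1, 2, 4}  B4 = {1, 2, 6}
Tree: B1–B2, B2–B3, B3–B4
Every bag has size at most 3, so the width is 3 − 1 = 2 and tw(G) ≤ 2. The edges 2–5–3–4–1–6–2 form a cycle, so G is not a tree and its treewidth is at least 2. The upper and lower bounds meet at 2, so that is the treewidth.

2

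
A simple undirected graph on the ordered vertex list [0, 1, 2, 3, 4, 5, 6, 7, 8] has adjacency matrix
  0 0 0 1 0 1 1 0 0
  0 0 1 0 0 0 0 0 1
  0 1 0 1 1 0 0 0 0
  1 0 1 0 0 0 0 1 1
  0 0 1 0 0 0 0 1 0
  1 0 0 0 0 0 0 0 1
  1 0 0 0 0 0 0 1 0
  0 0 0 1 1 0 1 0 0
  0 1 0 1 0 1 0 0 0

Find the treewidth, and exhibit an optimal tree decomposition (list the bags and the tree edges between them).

Each bag holds 4 vertices, so the decomposition has width 3, which upper-bounds the treewidth. For the lower bound: the 4 vertex sets {1,5,8}, {0}, {3}, {2,4,6,7} are disjoint, each induces a connected subgraph, and every pair is joined by at least one edge of G. Contracting each set to a single vertex therefore yields K_{4} as a minor, and since treewidth is minor-monotone, tw(G) ≥ tw(K_{4}) = 3. The upper and lower bounds meet at 3, so that is the treewidth.

Treewidth 3.
One optimal decomposition is:
Bags: B1 = {0, 1, 5, 8}  B2 = {0, 1, 3, 8}  B3 = {0, 1, 2, 3}  B4 = {0, 2, 3, 6}  B5 = {2, 3, 6, 7}  B6 = {2, 4, 6, 7}
Tree: B1–B2, B2–B3, B3–B4, B4–B5, B5–B6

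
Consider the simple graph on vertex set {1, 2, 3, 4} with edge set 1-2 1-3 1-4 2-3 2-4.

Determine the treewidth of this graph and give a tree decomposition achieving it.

Every bag has size at most 3, so the width is 3 − 1 = 2 and tw(G) ≤ 2. Conversely, {1, 2, 3} is a clique of size 3, and the vertices of any clique must share a bag in every tree decomposition; so some bag has ≥ 3 vertices and tw(G) ≥ 2. Therefore the treewidth is 2.

Treewidth 2.
One such decomposition:
Bags: B1 = {1, 2, 3}  B2 = {1, 2, 4}
Tree: B1–B2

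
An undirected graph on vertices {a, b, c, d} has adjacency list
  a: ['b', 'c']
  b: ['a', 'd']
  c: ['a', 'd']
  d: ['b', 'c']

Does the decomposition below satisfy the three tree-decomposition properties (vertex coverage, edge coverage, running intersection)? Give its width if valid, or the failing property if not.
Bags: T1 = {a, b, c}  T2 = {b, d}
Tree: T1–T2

A tree decomposition must satisfy three properties: every vertex lies in some bag; for every edge, both endpoints lie together in some bag; and for every vertex, the bags containing it form a connected subtree. Here edge (c,d) lies in no bag, so the decomposition is invalid.

No — edge (c,d) lies in no bag.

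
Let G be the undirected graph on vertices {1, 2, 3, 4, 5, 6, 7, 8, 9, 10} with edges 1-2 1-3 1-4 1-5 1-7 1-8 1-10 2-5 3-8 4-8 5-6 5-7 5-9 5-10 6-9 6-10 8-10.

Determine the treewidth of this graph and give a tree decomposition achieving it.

Each bag holds 3 vertices, so the decomposition has width 2, which upper-bounds the treewidth. On the other hand G contains the 3-clique {1, 8, 10}. A clique must lie in a single bag of any decomposition, so no decomposition can have width below 2. Combining the bounds, tw(G) = 2.

Treewidth 2.
One optimal decomposition is:
Bags: B1 = {1, 5, 10}  B2 = {1, 5, 7}  B3 = {1, 2, 5}  B4 = {5, 6, 10}  B5 = {5, 6, 9}  B6 = {1, 8, 10}  B7 = {1, 4, 8}  B8 = {1, 3, 8}
Tree: B1–B2, B2–B3, B1–B4, B4–B5, B1–B6, B6–B7, B7–B8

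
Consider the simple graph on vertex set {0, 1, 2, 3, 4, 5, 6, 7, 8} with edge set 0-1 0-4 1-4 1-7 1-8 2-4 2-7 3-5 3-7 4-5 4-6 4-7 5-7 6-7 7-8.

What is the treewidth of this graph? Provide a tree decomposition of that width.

Treewidth 2.
Bags: B1 = {1, 4, 7}  B2 = {1, 7, 8}  B3 = {4, 5, 7}  B4 = {2, 4, 7}  B5 = {4, 6, 7}  B6 = {0, 1, 4}  B7 = {3, 5, 7}
Tree: B1–B2, B1–B3, B3–B4, B1–B5, B1–B6, B3–B7

The largest bag has 3 vertices, giving width 2; this decomposition certifies tw(G) ≤ 2. On the other hand G contains the 3-clique {0, 1, 4}. A clique must lie in a single bag of any decomposition, so no decomposition can have width below 2. Therefore the treewidth is 2.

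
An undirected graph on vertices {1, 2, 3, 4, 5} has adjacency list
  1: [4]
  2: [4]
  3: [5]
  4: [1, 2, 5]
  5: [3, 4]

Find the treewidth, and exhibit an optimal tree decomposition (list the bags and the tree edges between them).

Treewidth 1.
Bags: B1 = {4, 5}  B2 = {2, 4}  B3 = {1, 4}  B4 = {3, 5}
Tree: B1–B2, B2–B3, B1–B4

The largest bag has 2 vertices, giving width 1; this decomposition certifies tw(G) ≤ 1. G has an edge, so its treewidth is at least 1. Therefore the treewidth is 1.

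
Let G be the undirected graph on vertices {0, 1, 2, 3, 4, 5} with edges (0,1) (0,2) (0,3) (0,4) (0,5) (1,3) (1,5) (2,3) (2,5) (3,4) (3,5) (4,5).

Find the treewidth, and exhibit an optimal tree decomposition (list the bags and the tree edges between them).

Treewidth 3.
Bags: B1 = {0, 2, 3, 5}  B2 = {0, 3, 4, 5}  B3 = {0, 1, 3, 5}
Tree: B1–B2, B1–B3

Every bag has size at most 4, so the width is 4 − 1 = 3 and tw(G) ≤ 3. For the lower bound, the 4 vertices {0, 1, 3, 5} are pairwise adjacent, and any tree decomposition puts a clique entirely inside one bag — forcing width ≥ 3. Therefore the treewidth is 3.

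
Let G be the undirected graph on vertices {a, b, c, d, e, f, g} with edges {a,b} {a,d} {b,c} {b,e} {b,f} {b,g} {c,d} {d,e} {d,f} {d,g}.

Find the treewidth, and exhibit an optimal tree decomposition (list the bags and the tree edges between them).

Treewidth 2.
Bags: B1 = {a, b, d}  B2 = {b, d, f}  B3 = {b, d, e}  B4 = {b, d, g}  B5 = {b, c, d}
Tree: B1–B2, B2–B3, B3–B4, B4–B5

Every bag has size at most 3, so the width is 3 − 1 = 2 and tw(G) ≤ 2. For the lower bound, G contains the cycle d–a–b–f–d, so G is not a forest; only forests have treewidth ≤ 1, hence tw(G) ≥ 2. Combining the bounds, tw(G) = 2.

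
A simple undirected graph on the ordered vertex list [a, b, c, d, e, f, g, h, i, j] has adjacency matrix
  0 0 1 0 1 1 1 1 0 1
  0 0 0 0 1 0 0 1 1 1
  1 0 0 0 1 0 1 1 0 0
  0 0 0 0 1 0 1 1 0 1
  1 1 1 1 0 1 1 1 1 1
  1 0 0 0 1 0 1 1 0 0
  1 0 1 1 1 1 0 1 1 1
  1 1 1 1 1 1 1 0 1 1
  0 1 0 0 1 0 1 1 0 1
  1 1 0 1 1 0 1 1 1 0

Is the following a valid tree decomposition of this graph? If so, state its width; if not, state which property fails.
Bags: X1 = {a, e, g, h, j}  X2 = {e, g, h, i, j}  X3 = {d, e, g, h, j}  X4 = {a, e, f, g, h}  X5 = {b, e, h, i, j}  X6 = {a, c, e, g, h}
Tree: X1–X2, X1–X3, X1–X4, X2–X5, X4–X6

Every vertex of G appears in some bag (union = {a, b, c, d, e, f, g, h, i, j}); every edge is covered by a bag; and for each vertex v the set of bags containing v is connected in the bag tree. The decomposition is therefore valid. The largest bag has 5 vertices, so the width is 4.

Yes; width 4.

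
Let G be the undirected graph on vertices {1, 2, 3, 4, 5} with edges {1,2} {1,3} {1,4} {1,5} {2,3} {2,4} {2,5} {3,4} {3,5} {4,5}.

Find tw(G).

A width-4 tree decomposition is:
Bags: B1 = {1, 2, 3, 4, 5}
Tree: (single bag)
A single bag containing all 5 vertices is trivially a valid decomposition of width 4. On the other hand G contains the 5-clique {1, 2, 3, 4, 5}. A clique must lie in a single bag of any decomposition, so no decomposition can have width below 4. Combining the bounds, tw(G) = 4.

4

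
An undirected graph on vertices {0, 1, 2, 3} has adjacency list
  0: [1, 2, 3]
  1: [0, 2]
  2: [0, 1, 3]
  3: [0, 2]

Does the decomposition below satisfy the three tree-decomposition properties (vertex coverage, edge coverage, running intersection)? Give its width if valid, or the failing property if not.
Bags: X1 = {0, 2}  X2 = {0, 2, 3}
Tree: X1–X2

A tree decomposition must satisfy three properties: every vertex lies in some bag; for every edge, both endpoints lie together in some bag; and for every vertex, the bags containing it form a connected subtree. Here vertex 1 appears in no bag, so the decomposition is invalid.

No — vertex 1 appears in no bag.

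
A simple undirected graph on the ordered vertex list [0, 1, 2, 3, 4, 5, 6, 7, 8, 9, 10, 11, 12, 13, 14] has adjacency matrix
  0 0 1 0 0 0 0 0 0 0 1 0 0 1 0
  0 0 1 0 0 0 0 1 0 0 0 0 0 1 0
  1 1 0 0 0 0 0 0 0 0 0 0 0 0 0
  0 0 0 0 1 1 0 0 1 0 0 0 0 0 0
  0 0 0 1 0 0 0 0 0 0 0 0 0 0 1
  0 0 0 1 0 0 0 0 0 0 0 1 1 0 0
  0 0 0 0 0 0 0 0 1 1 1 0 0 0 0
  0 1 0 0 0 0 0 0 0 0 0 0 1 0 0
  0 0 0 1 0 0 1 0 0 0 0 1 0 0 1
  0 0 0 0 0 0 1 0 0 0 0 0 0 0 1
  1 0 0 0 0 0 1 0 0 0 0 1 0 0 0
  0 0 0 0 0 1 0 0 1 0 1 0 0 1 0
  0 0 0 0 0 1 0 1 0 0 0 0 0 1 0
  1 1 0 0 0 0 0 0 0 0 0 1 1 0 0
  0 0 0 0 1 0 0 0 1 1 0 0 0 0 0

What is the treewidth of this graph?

3

A width-3 tree decomposition is:
Bags: B1 = {1, 2, 7, 12}  B2 = {1, 2, 12, 13}  B3 = {0, 2, 12, 13}  B4 = {0, 5, 12, 13}  B5 = {0, 5, 11, 13}  B6 = {0, 5, 10, 11}  B7 = {3, 5, 10, 11}  B8 = {3, 8, 10, 11}  B9 = {3, 6, 8, 10}  B10 = {3, 4, 6, 8}  B11 = {4, 6, 8, 14}  B12 = {4, 6, 9, 14}
Tree: B1–B2, B2–B3, B3–B4, B4–B5, B5–B6, B6–B7, B7–B8, B8–B9, B9–B10, B10–B11, B11–B12
Every bag has size at most 4, so the width is 4 − 1 = 3 and tw(G) ≤ 3. For the lower bound: the 4 vertex sets {1,2,7}, {12}, {13}, {0,5,10,11} are disjoint, each induces a connected subgraph, and every pair is joined by at least one edge of G. Contracting each set to a single vertex therefore yields K_{4} as a minor, and since treewidth is minor-monotone, tw(G) ≥ tw(K_{4}) = 3. Therefore the treewidth is 3.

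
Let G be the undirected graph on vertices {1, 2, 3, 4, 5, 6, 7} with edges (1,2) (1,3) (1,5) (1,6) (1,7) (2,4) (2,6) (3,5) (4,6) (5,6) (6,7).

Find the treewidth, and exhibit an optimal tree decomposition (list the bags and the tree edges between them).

Every bag has size at most 3, so the width is 3 − 1 = 2 and tw(G) ≤ 2. Conversely, {1, 3, 5} is a clique of size 3, and the vertices of any clique must share a bag in every tree decomposition; so some bag has ≥ 3 vertices and tw(G) ≥ 2. Therefore the treewidth is 2.

Treewidth 2.
One such decomposition:
Bags: B1 = {1, 5, 6}  B2 = {1, 2, 6}  B3 = {2, 4, 6}  B4 = {1, 6, 7}  B5 = {1, 3, 5}
Tree: B1–B2, B2–B3, B1–B4, B1–B5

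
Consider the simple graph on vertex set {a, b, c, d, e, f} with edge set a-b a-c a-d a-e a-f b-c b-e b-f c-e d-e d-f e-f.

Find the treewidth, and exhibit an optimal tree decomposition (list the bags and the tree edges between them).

Each bag holds 4 vertices, so the decomposition has width 3, which upper-bounds the treewidth. On the other hand G contains the 4-clique {a, b, c, e}. A clique must lie in a single bag of any decomposition, so no decomposition can have width below 3. Hence tw(G) = 3 exactly.

Treewidth 3.
One such decomposition:
Bags: B1 = {a, b, c, e}  B2 = {a, b, e, f}  B3 = {a, d, e, f}
Tree: B1–B2, B2–B3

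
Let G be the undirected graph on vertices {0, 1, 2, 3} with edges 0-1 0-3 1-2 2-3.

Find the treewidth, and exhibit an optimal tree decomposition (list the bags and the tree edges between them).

Treewidth 2.
Bags: B1 = {0, 2, 3}  B2 = {0, 1, 2}
Tree: B1–B2

The largest bag has 3 vertices, giving width 2; this decomposition certifies tw(G) ≤ 2. Since 0–3–2–1–0 is a cycle in G, G is not acyclic. Forests are exactly the graphs of treewidth ≤ 1, so tw(G) ≥ 2. The upper and lower bounds meet at 2, so that is the treewidth.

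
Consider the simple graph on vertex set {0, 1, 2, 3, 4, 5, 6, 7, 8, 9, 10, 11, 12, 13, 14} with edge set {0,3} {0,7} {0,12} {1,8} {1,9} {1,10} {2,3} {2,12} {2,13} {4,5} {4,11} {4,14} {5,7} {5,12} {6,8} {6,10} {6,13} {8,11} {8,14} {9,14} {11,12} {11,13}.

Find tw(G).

A width-3 tree decomposition is:
Bags: B1 = {0, 3, 5, 7}  B2 = {0, 3, 5, 12}  B3 = {2, 3, 5, 12}  B4 = {2, 4, 5, 12}  B5 = {2, 4, 11, 12}  B6 = {2, 4, 11, 13}  B7 = {4, 11, 13, 14}  B8 = {8, 11, 13, 14}  B9 = {6, 8, 13, 14}  B10 = {6, 8, 9, 14}  B11 = {1, 6, 8, 9}  B12 = {1, 6, 9, 10}
Tree: B1–B2, B2–B3, B3–B4, B4–B5, B5–B6, B6–B7, B7–B8, B8–B9, B9–B10, B10–B11, B11–B12
Every bag has size at most 4, so the width is 4 − 1 = 3 and tw(G) ≤ 3. For the lower bound: the 4 vertex sets {0,3,7}, {5}, {12}, {2,4,11,13} are disjoint, each induces a connected subgraph, and every pair is joined by at least one edge of G. Contracting each set to a single vertex therefore yields K_{4} as a minor, and since treewidth is minor-monotone, tw(G) ≥ tw(K_{4}) = 3. Combining the bounds, tw(G) = 3.

3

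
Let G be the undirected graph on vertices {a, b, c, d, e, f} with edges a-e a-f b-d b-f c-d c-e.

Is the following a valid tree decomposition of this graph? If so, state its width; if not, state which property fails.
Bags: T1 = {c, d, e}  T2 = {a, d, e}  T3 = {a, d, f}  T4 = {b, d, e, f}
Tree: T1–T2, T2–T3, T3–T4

A tree decomposition must satisfy three properties: every vertex lies in some bag; for every edge, both endpoints lie together in some bag; and for every vertex, the bags containing it form a connected subtree. Here bags containing vertex e are not connected in the tree, so the decomposition is invalid.

No — bags containing vertex e are not connected in the tree.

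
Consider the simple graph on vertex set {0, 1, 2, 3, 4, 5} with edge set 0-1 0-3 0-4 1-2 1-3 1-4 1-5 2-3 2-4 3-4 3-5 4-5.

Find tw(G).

A width-3 tree decomposition is:
Bags: B1 = {1, 3, 4, 5}  B2 = {0, 1, 3, 4}  B3 = {1, 2, 3, 4}
Tree: B1–B2, B2–B3
Every bag has size at most 4, so the width is 4 − 1 = 3 and tw(G) ≤ 3. On the other hand G contains the 4-clique {0, 1, 3, 4}. A clique must lie in a single bag of any decomposition, so no decomposition can have width below 3. Combining the bounds, tw(G) = 3.

3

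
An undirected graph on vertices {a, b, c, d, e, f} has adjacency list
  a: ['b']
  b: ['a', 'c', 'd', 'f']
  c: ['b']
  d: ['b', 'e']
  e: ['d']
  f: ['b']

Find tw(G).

1

A width-1 tree decomposition is:
Bags: B1 = {b, c}  B2 = {b, d}  B3 = {b, f}  B4 = {a, b}  B5 = {d, e}
Tree: B1–B2, B2–B3, B1–B4, B2–B5
Every bag has size at most 2, so the width is 2 − 1 = 1 and tw(G) ≤ 1. G has an edge, so its treewidth is at least 1. The upper and lower bounds meet at 1, so that is the treewidth.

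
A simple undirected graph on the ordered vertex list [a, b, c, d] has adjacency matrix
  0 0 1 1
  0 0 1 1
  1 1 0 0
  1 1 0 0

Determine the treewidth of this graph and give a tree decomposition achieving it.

Every bag has size at most 3, so the width is 3 − 1 = 2 and tw(G) ≤ 2. For the lower bound, G contains the cycle a–d–b–c–a, so G is not a forest; only forests have treewidth ≤ 1, hence tw(G) ≥ 2. The upper and lower bounds meet at 2, so that is the treewidth.

Treewidth 2.
One such decomposition:
Bags: B1 = {a, b, d}  B2 = {a, b, c}
Tree: B1–B2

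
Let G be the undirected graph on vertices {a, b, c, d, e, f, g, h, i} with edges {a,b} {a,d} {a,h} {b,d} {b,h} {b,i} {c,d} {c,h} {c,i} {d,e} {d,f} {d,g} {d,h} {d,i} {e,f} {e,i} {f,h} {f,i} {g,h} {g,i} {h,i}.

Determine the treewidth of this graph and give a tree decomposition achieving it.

The largest bag has 4 vertices, giving width 3; this decomposition certifies tw(G) ≤ 3. Conversely, {d, e, f, i} is a clique of size 4, and the vertices of any clique must share a bag in every tree decomposition; so some bag has ≥ 4 vertices and tw(G) ≥ 3. Therefore the treewidth is 3.

Treewidth 3.
One such decomposition:
Bags: B1 = {b, d, h, i}  B2 = {d, f, h, i}  B3 = {d, e, f, i}  B4 = {a, b, d, h}  B5 = {c, d, h, i}  B6 = {d, g, h, i}
Tree: B1–B2, B2–B3, B1–B4, B1–B5, B2–B6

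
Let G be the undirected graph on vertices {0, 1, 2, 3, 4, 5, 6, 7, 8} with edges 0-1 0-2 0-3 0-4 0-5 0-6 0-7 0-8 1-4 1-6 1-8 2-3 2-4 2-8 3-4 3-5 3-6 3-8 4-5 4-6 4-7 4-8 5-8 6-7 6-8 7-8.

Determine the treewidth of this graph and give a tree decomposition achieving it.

Treewidth 4.
One optimal decomposition is:
Bags: B1 = {0, 3, 4, 6, 8}  B2 = {0, 4, 6, 7, 8}  B3 = {0, 3, 4, 5, 8}  B4 = {0, 1, 4, 6, 8}  B5 = {0, 2, 3, 4, 8}
Tree: B1–B2, B1–B3, B1–B4, B1–B5

The largest bag has 5 vertices, giving width 4; this decomposition certifies tw(G) ≤ 4. Conversely, {0, 1, 4, 6, 8} is a clique of size 5, and the vertices of any clique must share a bag in every tree decomposition; so some bag has ≥ 5 vertices and tw(G) ≥ 4. The upper and lower bounds meet at 4, so that is the treewidth.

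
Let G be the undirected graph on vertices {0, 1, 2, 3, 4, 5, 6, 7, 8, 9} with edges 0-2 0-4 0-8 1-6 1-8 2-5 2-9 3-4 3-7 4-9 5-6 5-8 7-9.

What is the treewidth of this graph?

A width-2 tree decomposition is:
Bags: B1 = {1, 6, 8}  B2 = {5, 6, 8}  B3 = {0, 5, 8}  B4 = {0, 2, 5}  B5 = {0, 2, 4}  B6 = {2, 4, 9}  B7 = {3, 4, 9}  B8 = {3, 7, 9}
Tree: B1–B2, B2–B3, B3–B4, B4–B5, B5–B6, B6–B7, B7–B8
The largest bag has 3 vertices, giving width 2; this decomposition certifies tw(G) ≤ 2. For the lower bound, G contains the cycle 1–6–5–8–1, so G is not a forest; only forests have treewidth ≤ 1, hence tw(G) ≥ 2. Therefore the treewidth is 2.

2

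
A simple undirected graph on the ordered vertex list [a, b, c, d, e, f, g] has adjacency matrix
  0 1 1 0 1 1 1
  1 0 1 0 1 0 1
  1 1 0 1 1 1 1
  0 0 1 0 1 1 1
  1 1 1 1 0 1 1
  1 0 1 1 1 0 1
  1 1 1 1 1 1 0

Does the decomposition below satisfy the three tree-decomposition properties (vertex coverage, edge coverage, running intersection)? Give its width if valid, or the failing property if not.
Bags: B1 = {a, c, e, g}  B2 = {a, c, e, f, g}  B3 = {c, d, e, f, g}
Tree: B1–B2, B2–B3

A tree decomposition must satisfy three properties: every vertex lies in some bag; for every edge, both endpoints lie together in some bag; and for every vertex, the bags containing it form a connected subtree. Here vertex b appears in no bag, so the decomposition is invalid.

No — vertex b appears in no bag.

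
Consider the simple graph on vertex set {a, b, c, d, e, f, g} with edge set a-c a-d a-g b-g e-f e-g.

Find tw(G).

A width-1 tree decomposition is:
Bags: B1 = {a, g}  B2 = {a, d}  B3 = {e, g}  B4 = {a, c}  B5 = {b, g}  B6 = {e, f}
Tree: B1–B2, B1–B3, B1–B4, B1–B5, B3–B6
Each bag holds 2 vertices, so the decomposition has width 1, which upper-bounds the treewidth. G has an edge, so its treewidth is at least 1. Hence tw(G) = 1 exactly.

1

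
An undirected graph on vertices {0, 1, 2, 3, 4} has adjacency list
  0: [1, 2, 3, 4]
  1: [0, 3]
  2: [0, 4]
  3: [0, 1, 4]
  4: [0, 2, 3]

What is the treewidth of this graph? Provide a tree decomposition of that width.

Treewidth 2.
Bags: B1 = {0, 1, 3}  B2 = {0, 3, 4}  B3 = {0, 2, 4}
Tree: B1–B2, B2–B3

The largest bag has 3 vertices, giving width 2; this decomposition certifies tw(G) ≤ 2. For the lower bound, the 3 vertices {0, 2, 4} are pairwise adjacent, and any tree decomposition puts a clique entirely inside one bag — forcing width ≥ 2. Therefore the treewidth is 2.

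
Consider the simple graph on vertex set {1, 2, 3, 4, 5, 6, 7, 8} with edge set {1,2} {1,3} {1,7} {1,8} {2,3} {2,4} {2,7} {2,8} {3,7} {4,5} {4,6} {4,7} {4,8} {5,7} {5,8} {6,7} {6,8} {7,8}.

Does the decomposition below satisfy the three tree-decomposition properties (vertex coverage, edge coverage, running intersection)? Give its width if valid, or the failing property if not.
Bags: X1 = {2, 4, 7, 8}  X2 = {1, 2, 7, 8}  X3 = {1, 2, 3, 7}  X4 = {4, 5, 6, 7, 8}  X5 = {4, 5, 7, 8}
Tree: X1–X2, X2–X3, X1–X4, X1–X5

A tree decomposition must satisfy three properties: every vertex lies in some bag; for every edge, both endpoints lie together in some bag; and for every vertex, the bags containing it form a connected subtree. Here bags containing vertex 5 are not connected in the tree, so the decomposition is invalid.

No — bags containing vertex 5 are not connected in the tree.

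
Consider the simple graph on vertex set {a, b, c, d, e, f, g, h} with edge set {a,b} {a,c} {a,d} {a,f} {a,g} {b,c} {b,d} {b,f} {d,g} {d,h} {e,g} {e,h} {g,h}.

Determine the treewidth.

A width-2 tree decomposition is:
Bags: B1 = {a, b, c}  B2 = {a, b, d}  B3 = {a, d, g}  B4 = {d, g, h}  B5 = {e, g, h}  B6 = {a, b, f}
Tree: B1–B2, B2–B3, B3–B4, B4–B5, B1–B6
Every bag has size at most 3, so the width is 3 − 1 = 2 and tw(G) ≤ 2. Conversely, {e, g, h} is a clique of size 3, and the vertices of any clique must share a bag in every tree decomposition; so some bag has ≥ 3 vertices and tw(G) ≥ 2. Combining the bounds, tw(G) = 2.

2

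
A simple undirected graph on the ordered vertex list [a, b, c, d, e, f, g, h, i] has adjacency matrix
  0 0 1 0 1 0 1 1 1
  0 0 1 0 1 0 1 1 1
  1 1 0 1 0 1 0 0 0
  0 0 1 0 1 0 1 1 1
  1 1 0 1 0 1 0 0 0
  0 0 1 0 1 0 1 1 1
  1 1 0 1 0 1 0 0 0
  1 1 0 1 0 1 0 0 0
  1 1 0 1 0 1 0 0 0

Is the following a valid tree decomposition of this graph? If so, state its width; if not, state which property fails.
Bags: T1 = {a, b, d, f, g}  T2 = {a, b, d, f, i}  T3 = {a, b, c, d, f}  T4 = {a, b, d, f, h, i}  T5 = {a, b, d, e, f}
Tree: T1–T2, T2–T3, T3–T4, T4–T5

No — bags containing vertex i are not connected in the tree.

A tree decomposition must satisfy three properties: every vertex lies in some bag; for every edge, both endpoints lie together in some bag; and for every vertex, the bags containing it form a connected subtree. Here bags containing vertex i are not connected in the tree, so the decomposition is invalid.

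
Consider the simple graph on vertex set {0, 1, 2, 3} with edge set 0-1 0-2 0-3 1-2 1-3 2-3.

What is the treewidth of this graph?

3

A width-3 tree decomposition is:
Bags: B1 = {0, 1, 2, 3}
Tree: (single bag)
With just one bag of size 4, the width is 4 − 1 = 3, so tw(G) ≤ 3. Conversely, {0, 1, 2, 3} is a clique of size 4, and the vertices of any clique must share a bag in every tree decomposition; so some bag has ≥ 4 vertices and tw(G) ≥ 3. Therefore the treewidth is 3.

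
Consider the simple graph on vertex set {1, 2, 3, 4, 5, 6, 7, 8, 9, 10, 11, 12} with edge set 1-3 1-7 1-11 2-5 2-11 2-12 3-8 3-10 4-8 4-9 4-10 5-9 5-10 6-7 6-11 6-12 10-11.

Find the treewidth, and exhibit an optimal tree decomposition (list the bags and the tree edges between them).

Treewidth 3.
One optimal decomposition is:
Bags: B1 = {4, 5, 8, 9}  B2 = {4, 5, 8, 10}  B3 = {3, 5, 8, 10}  B4 = {2, 3, 5, 10}  B5 = {2, 3, 10, 11}  B6 = {1, 2, 3, 11}  B7 = {1, 2, 11, 12}  B8 = {1, 6, 11, 12}  B9 = {1, 6, 7, 12}
Tree: B1–B2, B2–B3, B3–B4, B4–B5, B5–B6, B6–B7, B7–B8, B8–B9

The largest bag has 4 vertices, giving width 3; this decomposition certifies tw(G) ≤ 3. For the lower bound: the 4 vertex sets {4,8,9}, {5}, {10}, {1,2,3,11} are disjoint, each induces a connected subgraph, and every pair is joined by at least one edge of G. Contracting each set to a single vertex therefore yields K_{4} as a minor, and since treewidth is minor-monotone, tw(G) ≥ tw(K_{4}) = 3. Combining the bounds, tw(G) = 3.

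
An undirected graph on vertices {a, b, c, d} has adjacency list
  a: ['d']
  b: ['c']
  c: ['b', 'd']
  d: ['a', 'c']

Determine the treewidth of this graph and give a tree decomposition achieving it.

Treewidth 1.
One such decomposition:
Bags: B1 = {c, d}  B2 = {b, c}  B3 = {a, d}
Tree: B1–B2, B1–B3

The largest bag has 2 vertices, giving width 1; this decomposition certifies tw(G) ≤ 1. G has an edge, so its treewidth is at least 1. Hence tw(G) = 1 exactly.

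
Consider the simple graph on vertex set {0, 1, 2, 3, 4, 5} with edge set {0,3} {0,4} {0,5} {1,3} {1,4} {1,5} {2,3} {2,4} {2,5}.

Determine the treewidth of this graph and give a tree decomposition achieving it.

The largest bag has 4 vertices, giving width 3; this decomposition certifies tw(G) ≤ 3. For the lower bound: the 4 vertex sets {0,5}, {2,3}, {4}, {1} are disjoint, each induces a connected subgraph, and every pair is joined by at least one edge of G. Contracting each set to a single vertex therefore yields K_{4} as a minor, and since treewidth is minor-monotone, tw(G) ≥ tw(K_{4}) = 3. Therefore the treewidth is 3.

Treewidth 3.
One such decomposition:
Bags: B1 = {0, 3, 4, 5}  B2 = {2, 3, 4, 5}  B3 = {1, 3, 4, 5}
Tree: B1–B2, B2–B3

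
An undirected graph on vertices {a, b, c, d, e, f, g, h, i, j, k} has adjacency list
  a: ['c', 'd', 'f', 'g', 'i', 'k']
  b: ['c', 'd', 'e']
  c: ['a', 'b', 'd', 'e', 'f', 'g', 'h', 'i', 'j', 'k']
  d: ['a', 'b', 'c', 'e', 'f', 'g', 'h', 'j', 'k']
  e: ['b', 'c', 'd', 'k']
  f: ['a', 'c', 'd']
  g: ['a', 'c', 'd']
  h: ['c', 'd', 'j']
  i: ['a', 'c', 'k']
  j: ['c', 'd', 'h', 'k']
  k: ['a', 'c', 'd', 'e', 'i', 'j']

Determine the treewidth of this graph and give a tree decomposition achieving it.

Treewidth 3.
Bags: B1 = {c, d, h, j}  B2 = {c, d, j, k}  B3 = {a, c, d, k}  B4 = {c, d, e, k}  B5 = {a, c, d, f}  B6 = {a, c, i, k}  B7 = {a, c, d, g}  B8 = {b, c, d, e}
Tree: B1–B2, B2–B3, B3–B4, B3–B5, B3–B6, B3–B7, B4–B8

The largest bag has 4 vertices, giving width 3; this decomposition certifies tw(G) ≤ 3. On the other hand G contains the 4-clique {a, c, d, f}. A clique must lie in a single bag of any decomposition, so no decomposition can have width below 3. Therefore the treewidth is 3.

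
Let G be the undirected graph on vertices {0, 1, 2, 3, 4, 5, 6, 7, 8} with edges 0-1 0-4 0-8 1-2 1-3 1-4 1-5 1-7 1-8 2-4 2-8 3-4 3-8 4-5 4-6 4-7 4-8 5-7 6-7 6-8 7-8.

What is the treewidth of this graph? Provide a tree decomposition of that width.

Treewidth 3.
One optimal decomposition is:
Bags: B1 = {1, 2, 4, 8}  B2 = {1, 3, 4, 8}  B3 = {1, 4, 7, 8}  B4 = {4, 6, 7, 8}  B5 = {0, 1, 4, 8}  B6 = {1, 4, 5, 7}
Tree: B1–B2, B2–B3, B3–B4, B3–B5, B3–B6

Each bag holds 4 vertices, so the decomposition has width 3, which upper-bounds the treewidth. On the other hand G contains the 4-clique {0, 1, 4, 8}. A clique must lie in a single bag of any decomposition, so no decomposition can have width below 3. Hence tw(G) = 3 exactly.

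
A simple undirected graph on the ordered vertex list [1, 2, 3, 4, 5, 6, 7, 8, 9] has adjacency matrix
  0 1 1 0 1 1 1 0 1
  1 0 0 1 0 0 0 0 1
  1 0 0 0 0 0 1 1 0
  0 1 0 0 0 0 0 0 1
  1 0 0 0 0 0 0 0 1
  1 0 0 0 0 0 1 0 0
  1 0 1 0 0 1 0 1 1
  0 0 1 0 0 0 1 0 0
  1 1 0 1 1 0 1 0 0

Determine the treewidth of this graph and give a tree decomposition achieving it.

Treewidth 2.
One optimal decomposition is:
Bags: B1 = {1, 7, 9}  B2 = {1, 2, 9}  B3 = {2, 4, 9}  B4 = {1, 6, 7}  B5 = {1, 5, 9}  B6 = {1, 3, 7}  B7 = {3, 7, 8}
Tree: B1–B2, B2–B3, B1–B4, B1–B5, B4–B6, B6–B7

Every bag has size at most 3, so the width is 3 − 1 = 2 and tw(G) ≤ 2. On the other hand G contains the 3-clique {3, 7, 8}. A clique must lie in a single bag of any decomposition, so no decomposition can have width below 2. Therefore the treewidth is 2.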